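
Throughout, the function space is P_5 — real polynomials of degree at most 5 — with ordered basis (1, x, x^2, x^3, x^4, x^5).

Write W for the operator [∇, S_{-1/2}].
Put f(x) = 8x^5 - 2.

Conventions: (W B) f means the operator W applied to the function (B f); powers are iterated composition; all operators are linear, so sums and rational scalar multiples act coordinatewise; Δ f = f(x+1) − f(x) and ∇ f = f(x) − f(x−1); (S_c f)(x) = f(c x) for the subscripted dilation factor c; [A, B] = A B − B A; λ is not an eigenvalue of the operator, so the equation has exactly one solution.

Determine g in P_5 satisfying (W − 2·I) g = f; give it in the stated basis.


write g with unknown coordinates in the stated basis and equate coefficients in (W − 2·I) g = f
solving from the highest basis element down gives g = -4x^5 + (15/16)x^4 + (285/128)x^3 + (10035/2048)x^2 + (66885/8192)x - 66733/32768
check: W g = (15/8)x^4 + (285/64)x^3 + (10035/1024)x^2 + (66885/4096)x - 99501/16384
so W g − 2·g = 8x^5 - 2 = f ✓

the image equals g(x) = -4x^5 + (15/16)x^4 + (285/128)x^3 + (10035/2048)x^2 + (66885/8192)x - 66733/32768


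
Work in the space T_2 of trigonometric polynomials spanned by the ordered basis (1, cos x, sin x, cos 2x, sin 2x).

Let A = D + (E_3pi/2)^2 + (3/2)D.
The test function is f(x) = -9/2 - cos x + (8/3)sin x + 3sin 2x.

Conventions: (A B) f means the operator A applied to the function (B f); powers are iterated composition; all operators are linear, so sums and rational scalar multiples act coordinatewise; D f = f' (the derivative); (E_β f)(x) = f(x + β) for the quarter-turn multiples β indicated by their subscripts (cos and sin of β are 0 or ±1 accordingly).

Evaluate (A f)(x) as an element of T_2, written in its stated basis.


D f = (8/3)cos x + sin x + 6cos 2x
E_3pi/2 f = -9/2 - (8/3)cos x - sin x - 3sin 2x
E_3pi/2 E_3pi/2 f = -9/2 + cos x - (8/3)sin x + 3sin 2x
D f = (8/3)cos x + sin x + 6cos 2x
((3/2)D) f = 4cos x + (3/2)sin x + 9cos 2x
(D + (E_3pi/2)^2 + (3/2)D) f = -9/2 + (23/3)cos x - (1/6)sin x + 15cos 2x + 3sin 2x

the image equals g(x) = -9/2 + (23/3)cos x - (1/6)sin x + 15cos 2x + 3sin 2x


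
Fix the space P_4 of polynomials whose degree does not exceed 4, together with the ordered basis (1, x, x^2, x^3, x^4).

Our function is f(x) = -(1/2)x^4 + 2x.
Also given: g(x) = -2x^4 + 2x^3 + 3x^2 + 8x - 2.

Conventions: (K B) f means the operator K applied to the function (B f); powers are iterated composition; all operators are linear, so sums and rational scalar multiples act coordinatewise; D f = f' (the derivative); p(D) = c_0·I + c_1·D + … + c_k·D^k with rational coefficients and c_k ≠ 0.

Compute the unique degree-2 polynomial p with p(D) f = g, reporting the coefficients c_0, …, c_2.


D^0 f = -(1/2)x^4 + 2x
D^1 f = -2x^3 + 2
D^2 f = -6x^2
matching coefficients of g against c_0 f + c_1 Df + … from the top degree down determines the c_i
solution: c_0 = 4, c_1 = -1, c_2 = -1/2

c_0 = 4, c_1 = -1, c_2 = -1/2


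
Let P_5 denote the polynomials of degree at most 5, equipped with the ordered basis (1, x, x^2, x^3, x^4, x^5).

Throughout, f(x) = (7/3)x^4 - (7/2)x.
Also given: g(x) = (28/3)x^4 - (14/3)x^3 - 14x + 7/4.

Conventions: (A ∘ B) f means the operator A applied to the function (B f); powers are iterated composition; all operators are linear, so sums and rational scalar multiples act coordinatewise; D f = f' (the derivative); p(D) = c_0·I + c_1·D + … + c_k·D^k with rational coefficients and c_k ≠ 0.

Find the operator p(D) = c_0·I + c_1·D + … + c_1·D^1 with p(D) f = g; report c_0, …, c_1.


D^0 f = (7/3)x^4 - (7/2)x
D^1 f = (28/3)x^3 - 7/2
matching coefficients of g against c_0 f + c_1 Df + … from the top degree down determines the c_i
solution: c_0 = 4, c_1 = -1/2

c_0 = 4, c_1 = -1/2


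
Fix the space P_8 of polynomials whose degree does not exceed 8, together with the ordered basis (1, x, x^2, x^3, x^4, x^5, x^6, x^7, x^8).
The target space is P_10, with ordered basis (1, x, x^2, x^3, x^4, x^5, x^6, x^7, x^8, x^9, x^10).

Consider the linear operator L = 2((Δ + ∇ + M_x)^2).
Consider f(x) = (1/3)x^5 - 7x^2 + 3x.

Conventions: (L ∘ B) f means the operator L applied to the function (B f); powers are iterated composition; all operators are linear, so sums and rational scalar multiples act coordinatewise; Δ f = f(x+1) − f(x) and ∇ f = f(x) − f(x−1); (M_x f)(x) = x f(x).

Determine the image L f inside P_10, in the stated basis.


Δ f = (5/3)x^4 + (10/3)x^3 + (10/3)x^2 - (37/3)x - 11/3
∇ f = (5/3)x^4 - (10/3)x^3 + (10/3)x^2 - (47/3)x + 31/3
M_x f = (1/3)x^6 - 7x^3 + 3x^2
(Δ + ∇ + M_x) f = (1/3)x^6 + (10/3)x^4 - 7x^3 + (29/3)x^2 - 28x + 20/3
Δ (Δ + ∇ + M_x) f = 2x^5 + 5x^4 + 20x^3 + 4x^2 + (41/3)x - 65/3
∇ (Δ + ∇ + M_x) f = 2x^5 - 5x^4 + 20x^3 - 46x^2 + (167/3)x - 145/3
M_x (Δ + ∇ + M_x) f = (1/3)x^7 + (10/3)x^5 - 7x^4 + (29/3)x^3 - 28x^2 + (20/3)x
(Δ + ∇ + M_x) (Δ + ∇ + M_x) f = (1/3)x^7 + (22/3)x^5 - 7x^4 + (149/3)x^3 - 70x^2 + 76x - 70
(2((Δ + ∇ + M_x)^2)) f = (2/3)x^7 + (44/3)x^5 - 14x^4 + (298/3)x^3 - 140x^2 + 152x - 140

g(x) = (2/3)x^7 + (44/3)x^5 - 14x^4 + (298/3)x^3 - 140x^2 + 152x - 140


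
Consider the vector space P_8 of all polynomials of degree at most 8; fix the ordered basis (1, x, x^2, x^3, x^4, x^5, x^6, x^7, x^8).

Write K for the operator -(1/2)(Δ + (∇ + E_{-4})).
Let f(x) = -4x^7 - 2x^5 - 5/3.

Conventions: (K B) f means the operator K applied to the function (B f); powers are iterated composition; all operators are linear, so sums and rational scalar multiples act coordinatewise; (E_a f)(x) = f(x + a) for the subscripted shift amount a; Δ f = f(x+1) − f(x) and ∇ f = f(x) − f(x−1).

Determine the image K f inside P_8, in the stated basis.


g(x) = 2x^7 - 28x^6 + 673x^5 - 4350x^4 + 18080x^3 - 43544x^2 + 58624x - 202711/6

Δ f = -28x^6 - 84x^5 - 150x^4 - 160x^3 - 104x^2 - 38x - 6
∇ f = -28x^6 + 84x^5 - 150x^4 + 160x^3 - 104x^2 + 38x - 6
E_{-4} f = -4x^7 + 112x^6 - 1346x^5 + 9000x^4 - 36160x^3 + 87296x^2 - 117248x + 202747/3
(∇ + E_{-4}) f = -4x^7 + 84x^6 - 1262x^5 + 8850x^4 - 36000x^3 + 87192x^2 - 117210x + 202729/3
(Δ + (∇ + E_{-4})) f = -4x^7 + 56x^6 - 1346x^5 + 8700x^4 - 36160x^3 + 87088x^2 - 117248x + 202711/3
(-(1/2)(Δ + (∇ + E_{-4}))) f = 2x^7 - 28x^6 + 673x^5 - 4350x^4 + 18080x^3 - 43544x^2 + 58624x - 202711/6


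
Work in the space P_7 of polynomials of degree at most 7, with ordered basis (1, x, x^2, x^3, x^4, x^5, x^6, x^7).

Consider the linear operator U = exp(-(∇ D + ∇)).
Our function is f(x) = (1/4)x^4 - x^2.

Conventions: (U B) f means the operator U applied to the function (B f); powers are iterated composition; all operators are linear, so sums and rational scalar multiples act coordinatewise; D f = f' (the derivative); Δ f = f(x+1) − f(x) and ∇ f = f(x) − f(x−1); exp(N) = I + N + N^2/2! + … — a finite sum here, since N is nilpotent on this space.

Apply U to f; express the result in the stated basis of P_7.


order-1 term: -x^3 - (3/2)x^2 + 4x + 1/4
order-2 term: (3/2)x^2 + 3x - 9/4
order-3 term: -x - 3/2
order-4 term: 1/4
the series for exp(-(∇ D + ∇)) f terminates at order 4
exp(-(∇ D + ∇)) f = (1/4)x^4 - x^3 - x^2 + 6x - 13/4

the image equals g(x) = (1/4)x^4 - x^3 - x^2 + 6x - 13/4


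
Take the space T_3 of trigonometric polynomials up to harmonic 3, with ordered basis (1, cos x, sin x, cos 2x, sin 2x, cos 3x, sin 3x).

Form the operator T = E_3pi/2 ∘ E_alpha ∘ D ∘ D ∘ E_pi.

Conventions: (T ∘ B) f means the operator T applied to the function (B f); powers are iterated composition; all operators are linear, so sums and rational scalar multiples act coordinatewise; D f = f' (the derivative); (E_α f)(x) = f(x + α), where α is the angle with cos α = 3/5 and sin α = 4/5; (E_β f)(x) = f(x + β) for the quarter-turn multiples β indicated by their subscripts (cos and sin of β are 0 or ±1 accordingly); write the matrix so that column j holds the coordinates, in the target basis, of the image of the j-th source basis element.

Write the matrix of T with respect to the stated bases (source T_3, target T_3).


the matrix is [[0, 0, 0, 0, 0, 0, 0]; [0, 4/5, -3/5, 0, 0, 0, 0]; [0, 3/5, 4/5, 0, 0, 0, 0]; [0, 0, 0, -28/25, 96/25, 0, 0]; [0, 0, 0, -96/25, -28/25, 0, 0]; [0, 0, 0, 0, 0, -396/125, -1053/125]; [0, 0, 0, 0, 0, 1053/125, -396/125]] (rows listed top to bottom)

image of 1: 0
image of cos x: (4/5)cos x + (3/5)sin x
image of sin x: -(3/5)cos x + (4/5)sin x
image of cos 2x: -(28/25)cos 2x - (96/25)sin 2x
image of sin 2x: (96/25)cos 2x - (28/25)sin 2x
image of cos 3x: -(396/125)cos 3x + (1053/125)sin 3x
image of sin 3x: -(1053/125)cos 3x - (396/125)sin 3x
each image's coordinates form column j of the matrix


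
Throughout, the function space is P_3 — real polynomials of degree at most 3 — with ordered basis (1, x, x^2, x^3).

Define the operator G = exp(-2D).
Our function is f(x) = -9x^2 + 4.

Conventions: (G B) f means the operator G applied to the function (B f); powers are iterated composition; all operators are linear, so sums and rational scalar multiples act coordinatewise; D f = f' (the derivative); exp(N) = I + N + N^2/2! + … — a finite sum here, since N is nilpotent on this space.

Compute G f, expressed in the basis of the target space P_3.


order-1 term: 36x
order-2 term: -36
the series for exp(-2D) f terminates at order 2
exp(-2D) f = -9x^2 + 36x - 32

the image equals g(x) = -9x^2 + 36x - 32


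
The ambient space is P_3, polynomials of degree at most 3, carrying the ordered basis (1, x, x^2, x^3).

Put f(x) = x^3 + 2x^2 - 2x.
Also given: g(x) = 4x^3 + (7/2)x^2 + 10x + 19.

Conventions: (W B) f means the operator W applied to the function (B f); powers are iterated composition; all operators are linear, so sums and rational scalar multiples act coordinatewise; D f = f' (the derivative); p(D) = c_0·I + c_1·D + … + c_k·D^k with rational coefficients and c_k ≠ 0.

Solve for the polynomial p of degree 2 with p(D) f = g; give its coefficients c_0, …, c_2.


D^0 f = x^3 + 2x^2 - 2x
D^1 f = 3x^2 + 4x - 2
D^2 f = 6x + 4
matching coefficients of g against c_0 f + c_1 Df + … from the top degree down determines the c_i
solution: c_0 = 4, c_1 = -3/2, c_2 = 4

c_0 = 4, c_1 = -3/2, c_2 = 4


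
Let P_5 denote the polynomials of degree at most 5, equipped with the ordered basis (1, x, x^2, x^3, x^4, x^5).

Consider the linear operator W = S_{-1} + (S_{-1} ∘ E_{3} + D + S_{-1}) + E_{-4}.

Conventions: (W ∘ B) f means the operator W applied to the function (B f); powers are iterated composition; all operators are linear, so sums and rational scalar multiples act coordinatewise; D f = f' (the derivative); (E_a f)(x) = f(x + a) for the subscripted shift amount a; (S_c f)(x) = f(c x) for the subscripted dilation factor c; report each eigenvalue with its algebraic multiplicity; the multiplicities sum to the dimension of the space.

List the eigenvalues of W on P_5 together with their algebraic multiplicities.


λ = -2 (multiplicity 3), λ = 4 (multiplicity 3)

image of 1: 4
image of x: -2x
image of x^2: 4x^2 - 12x + 25
image of x^3: -2x^3 + 21x - 37
image of x^4: 4x^4 - 24x^3 + 150x^2 - 364x + 337
image of x^5: -2x^5 + 70x^3 - 370x^2 + 875x - 781
the matrix is upper triangular; its diagonal is (4, -2, 4, -2, 4, -2)
for a triangular matrix the eigenvalues are the diagonal entries, with algebraic multiplicity their repetition count


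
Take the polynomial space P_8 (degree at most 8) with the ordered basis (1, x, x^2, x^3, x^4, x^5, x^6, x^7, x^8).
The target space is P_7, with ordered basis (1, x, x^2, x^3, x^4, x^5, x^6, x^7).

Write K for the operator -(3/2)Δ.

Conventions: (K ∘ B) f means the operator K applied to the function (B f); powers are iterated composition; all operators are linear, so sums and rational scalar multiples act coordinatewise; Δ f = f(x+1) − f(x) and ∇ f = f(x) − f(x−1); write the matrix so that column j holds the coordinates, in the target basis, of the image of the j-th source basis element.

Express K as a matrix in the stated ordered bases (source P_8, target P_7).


image of 1: 0
image of x: -3/2
image of x^2: -3x - 3/2
image of x^3: -(9/2)x^2 - (9/2)x - 3/2
image of x^4: -6x^3 - 9x^2 - 6x - 3/2
image of x^5: -(15/2)x^4 - 15x^3 - 15x^2 - (15/2)x - 3/2
image of x^6: -9x^5 - (45/2)x^4 - 30x^3 - (45/2)x^2 - 9x - 3/2
image of x^7: -(21/2)x^6 - (63/2)x^5 - (105/2)x^4 - (105/2)x^3 - (63/2)x^2 - (21/2)x - 3/2
image of x^8: -12x^7 - 42x^6 - 84x^5 - 105x^4 - 84x^3 - 42x^2 - 12x - 3/2
each image's coordinates form column j of the matrix

the matrix is [[0, -3/2, -3/2, -3/2, -3/2, -3/2, -3/2, -3/2, -3/2]; [0, 0, -3, -9/2, -6, -15/2, -9, -21/2, -12]; [0, 0, 0, -9/2, -9, -15, -45/2, -63/2, -42]; [0, 0, 0, 0, -6, -15, -30, -105/2, -84]; [0, 0, 0, 0, 0, -15/2, -45/2, -105/2, -105]; [0, 0, 0, 0, 0, 0, -9, -63/2, -84]; [0, 0, 0, 0, 0, 0, 0, -21/2, -42]; [0, 0, 0, 0, 0, 0, 0, 0, -12]] (rows listed top to bottom)


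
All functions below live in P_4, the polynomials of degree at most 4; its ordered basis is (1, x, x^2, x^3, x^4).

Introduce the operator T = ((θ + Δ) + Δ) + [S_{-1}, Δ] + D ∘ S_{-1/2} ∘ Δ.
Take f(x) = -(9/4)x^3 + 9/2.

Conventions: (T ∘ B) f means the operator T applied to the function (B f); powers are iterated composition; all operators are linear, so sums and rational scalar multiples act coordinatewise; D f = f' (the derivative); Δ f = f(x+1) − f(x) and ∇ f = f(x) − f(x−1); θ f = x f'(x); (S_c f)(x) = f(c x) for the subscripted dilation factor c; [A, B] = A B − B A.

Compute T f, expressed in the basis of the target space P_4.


g(x) = -(27/4)x^3 - 27x^2 - (135/8)x - 45/8

θ f = -(27/4)x^3
Δ f = -(27/4)x^2 - (27/4)x - 9/4
(θ + Δ) f = -(27/4)x^3 - (27/4)x^2 - (27/4)x - 9/4
Δ f = -(27/4)x^2 - (27/4)x - 9/4
((θ + Δ) + Δ) f = -(27/4)x^3 - (27/2)x^2 - (27/2)x - 9/2
Δ f = -(27/4)x^2 - (27/4)x - 9/4
S_{-1} Δ f = -(27/4)x^2 + (27/4)x - 9/4
S_{-1} f = (9/4)x^3 + 9/2
Δ S_{-1} f = (27/4)x^2 + (27/4)x + 9/4
[S_{-1}, Δ] f = -(27/2)x^2 - 9/2
Δ f = -(27/4)x^2 - (27/4)x - 9/4
S_{-1/2} Δ f = -(27/16)x^2 + (27/8)x - 9/4
D S_{-1/2} Δ f = -(27/8)x + 27/8
(((θ + Δ) + Δ) + [S_{-1}, Δ] + D ∘ S_{-1/2} ∘ Δ) f = -(27/4)x^3 - 27x^2 - (135/8)x - 45/8


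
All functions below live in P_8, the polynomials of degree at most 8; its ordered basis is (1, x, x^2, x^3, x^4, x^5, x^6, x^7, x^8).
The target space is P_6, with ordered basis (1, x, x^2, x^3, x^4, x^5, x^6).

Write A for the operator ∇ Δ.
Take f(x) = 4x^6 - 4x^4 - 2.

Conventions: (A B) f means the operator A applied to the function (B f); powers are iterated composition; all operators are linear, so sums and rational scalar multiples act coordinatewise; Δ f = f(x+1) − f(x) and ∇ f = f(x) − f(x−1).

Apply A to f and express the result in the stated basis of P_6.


Δ f = 24x^5 + 60x^4 + 64x^3 + 36x^2 + 8x
∇ Δ f = 120x^4 + 72x^2

the image equals g(x) = 120x^4 + 72x^2


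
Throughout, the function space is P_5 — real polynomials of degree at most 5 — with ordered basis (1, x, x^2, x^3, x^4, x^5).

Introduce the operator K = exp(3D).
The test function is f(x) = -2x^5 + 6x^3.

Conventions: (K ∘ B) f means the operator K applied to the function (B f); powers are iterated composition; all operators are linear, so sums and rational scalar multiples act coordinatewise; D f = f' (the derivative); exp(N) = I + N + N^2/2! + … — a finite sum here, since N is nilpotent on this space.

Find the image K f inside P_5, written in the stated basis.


the image equals g(x) = -2x^5 - 30x^4 - 174x^3 - 486x^2 - 648x - 324

order-1 term: -30x^4 + 54x^2
order-2 term: -180x^3 + 162x
order-3 term: -540x^2 + 162
order-4 term: -810x
order-5 term: -486
the series for exp(3D) f terminates at order 5
exp(3D) f = -2x^5 - 30x^4 - 174x^3 - 486x^2 - 648x - 324


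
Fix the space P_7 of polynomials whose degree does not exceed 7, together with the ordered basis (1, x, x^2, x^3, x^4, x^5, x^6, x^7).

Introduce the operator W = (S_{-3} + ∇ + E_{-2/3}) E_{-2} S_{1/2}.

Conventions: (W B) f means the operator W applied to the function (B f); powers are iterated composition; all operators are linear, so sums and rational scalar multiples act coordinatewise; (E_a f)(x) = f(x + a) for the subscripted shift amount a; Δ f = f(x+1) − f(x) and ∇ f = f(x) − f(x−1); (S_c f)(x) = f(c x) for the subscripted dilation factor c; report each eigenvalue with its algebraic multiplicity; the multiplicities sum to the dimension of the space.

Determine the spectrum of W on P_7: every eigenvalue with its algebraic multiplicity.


λ = -1093/64 (multiplicity 1), λ = -121/16 (multiplicity 1), λ = -13/4 (multiplicity 1), λ = -1 (multiplicity 1), λ = 2 (multiplicity 1), λ = 5/2 (multiplicity 1), λ = 41/8 (multiplicity 1), λ = 365/32 (multiplicity 1)

image of 1: 2
image of x: -x - 11/6
image of x^2: (5/2)x^2 + (13/6)x + 55/36
image of x^3: -(13/4)x^3 - (59/8)x^2 - (89/24)x - 215/216
image of x^4: (41/8)x^4 + (157/12)x^3 + (343/24)x^2 + (649/108)x + 127/1296
image of x^5: -(121/16)x^5 - (2455/96)x^4 - (4765/144)x^3 - (9715/432)x^2 - (25285/2592)x + 10729/7776
image of x^6: (365/32)x^6 + (1453/32)x^5 + (14675/192)x^4 + (29165/432)x^3 + (52475/1728)x^2 + (41833/2592)x - 175985/46656
image of x^7: -(1093/64)x^7 - (30653/384)x^6 - (61103/384)x^5 - (612325/3456)x^4 - (1265635/10368)x^3 - (360353/10368)x^2 - (2538263/93312)x + 2125945/279936
the matrix is upper triangular; its diagonal is (2, -1, 5/2, -13/4, 41/8, -121/16, 365/32, -1093/64)
for a triangular matrix the eigenvalues are the diagonal entries, with algebraic multiplicity their repetition count


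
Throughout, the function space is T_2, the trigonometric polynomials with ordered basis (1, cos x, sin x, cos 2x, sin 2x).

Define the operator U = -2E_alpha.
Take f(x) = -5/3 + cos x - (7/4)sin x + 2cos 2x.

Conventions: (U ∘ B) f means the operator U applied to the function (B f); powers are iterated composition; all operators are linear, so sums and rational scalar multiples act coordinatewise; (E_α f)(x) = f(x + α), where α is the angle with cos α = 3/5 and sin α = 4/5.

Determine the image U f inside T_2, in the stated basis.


E_alpha f = -5/3 - (4/5)cos x - (37/20)sin x - (14/25)cos 2x - (48/25)sin 2x
(-2E_alpha) f = 10/3 + (8/5)cos x + (37/10)sin x + (28/25)cos 2x + (96/25)sin 2x

g(x) = 10/3 + (8/5)cos x + (37/10)sin x + (28/25)cos 2x + (96/25)sin 2x


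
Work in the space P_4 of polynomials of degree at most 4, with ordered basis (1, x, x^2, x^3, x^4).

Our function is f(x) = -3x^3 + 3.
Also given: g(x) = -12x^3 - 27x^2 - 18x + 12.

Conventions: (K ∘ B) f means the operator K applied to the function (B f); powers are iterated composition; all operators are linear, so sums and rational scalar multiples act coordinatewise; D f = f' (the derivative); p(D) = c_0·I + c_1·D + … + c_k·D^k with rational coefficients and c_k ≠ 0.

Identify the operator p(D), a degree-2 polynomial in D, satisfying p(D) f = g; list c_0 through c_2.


p(D) = 4·I + 3·D + D^2, i.e. c_0 = 4, c_1 = 3, c_2 = 1

D^0 f = -3x^3 + 3
D^1 f = -9x^2
D^2 f = -18x
matching coefficients of g against c_0 f + c_1 Df + … from the top degree down determines the c_i
solution: c_0 = 4, c_1 = 3, c_2 = 1


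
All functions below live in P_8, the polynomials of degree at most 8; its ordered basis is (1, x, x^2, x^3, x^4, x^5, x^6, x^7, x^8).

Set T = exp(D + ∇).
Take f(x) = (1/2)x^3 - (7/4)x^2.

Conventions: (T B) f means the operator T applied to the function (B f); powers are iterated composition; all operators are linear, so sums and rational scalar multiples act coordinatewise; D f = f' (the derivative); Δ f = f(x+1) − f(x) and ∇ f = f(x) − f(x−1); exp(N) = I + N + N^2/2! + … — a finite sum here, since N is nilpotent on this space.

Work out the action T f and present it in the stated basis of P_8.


g(x) = (1/2)x^3 + (5/4)x^2 - (5/2)x - 15/4

order-1 term: 3x^2 - (17/2)x + 9/4
order-2 term: 6x - 10
order-3 term: 4
the series for exp(D + ∇) f terminates at order 3
exp(D + ∇) f = (1/2)x^3 + (5/4)x^2 - (5/2)x - 15/4


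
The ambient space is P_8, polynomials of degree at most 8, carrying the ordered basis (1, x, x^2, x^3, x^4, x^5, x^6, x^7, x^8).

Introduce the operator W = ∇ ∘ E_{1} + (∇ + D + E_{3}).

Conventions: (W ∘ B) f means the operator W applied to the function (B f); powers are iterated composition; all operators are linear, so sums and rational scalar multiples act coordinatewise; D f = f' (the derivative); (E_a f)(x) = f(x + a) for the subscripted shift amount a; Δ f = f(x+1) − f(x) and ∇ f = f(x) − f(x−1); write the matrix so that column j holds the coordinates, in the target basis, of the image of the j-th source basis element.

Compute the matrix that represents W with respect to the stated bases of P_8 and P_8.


image of 1: 1
image of x: x + 6
image of x^2: x^2 + 12x + 9
image of x^3: x^3 + 18x^2 + 27x + 29
image of x^4: x^4 + 24x^3 + 54x^2 + 116x + 81
image of x^5: x^5 + 30x^4 + 90x^3 + 290x^2 + 405x + 245
image of x^6: x^6 + 36x^5 + 135x^4 + 580x^3 + 1215x^2 + 1470x + 729
image of x^7: x^7 + 42x^6 + 189x^5 + 1015x^4 + 2835x^3 + 5145x^2 + 5103x + 2189
image of x^8: x^8 + 48x^7 + 252x^6 + 1624x^5 + 5670x^4 + 13720x^3 + 20412x^2 + 17512x + 6561
each image's coordinates form column j of the matrix

the matrix is [[1, 6, 9, 29, 81, 245, 729, 2189, 6561]; [0, 1, 12, 27, 116, 405, 1470, 5103, 17512]; [0, 0, 1, 18, 54, 290, 1215, 5145, 20412]; [0, 0, 0, 1, 24, 90, 580, 2835, 13720]; [0, 0, 0, 0, 1, 30, 135, 1015, 5670]; [0, 0, 0, 0, 0, 1, 36, 189, 1624]; [0, 0, 0, 0, 0, 0, 1, 42, 252]; [0, 0, 0, 0, 0, 0, 0, 1, 48]; [0, 0, 0, 0, 0, 0, 0, 0, 1]] (rows listed top to bottom)


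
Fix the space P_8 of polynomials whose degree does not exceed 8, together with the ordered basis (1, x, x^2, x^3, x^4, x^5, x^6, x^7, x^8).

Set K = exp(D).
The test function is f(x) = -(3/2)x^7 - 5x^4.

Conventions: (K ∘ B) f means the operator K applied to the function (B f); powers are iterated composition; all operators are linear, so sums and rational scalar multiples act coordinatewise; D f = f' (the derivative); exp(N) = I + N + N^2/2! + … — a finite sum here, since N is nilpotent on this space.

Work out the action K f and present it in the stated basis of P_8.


order-1 term: -(21/2)x^6 - 20x^3
order-2 term: -(63/2)x^5 - 30x^2
order-3 term: -(105/2)x^4 - 20x
order-4 term: -(105/2)x^3 - 5
order-5 term: -(63/2)x^2
order-6 term: -(21/2)x
order-7 term: -3/2
the series for exp(D) f terminates at order 7
exp(D) f = -(3/2)x^7 - (21/2)x^6 - (63/2)x^5 - (115/2)x^4 - (145/2)x^3 - (123/2)x^2 - (61/2)x - 13/2

the result is g(x) = -(3/2)x^7 - (21/2)x^6 - (63/2)x^5 - (115/2)x^4 - (145/2)x^3 - (123/2)x^2 - (61/2)x - 13/2


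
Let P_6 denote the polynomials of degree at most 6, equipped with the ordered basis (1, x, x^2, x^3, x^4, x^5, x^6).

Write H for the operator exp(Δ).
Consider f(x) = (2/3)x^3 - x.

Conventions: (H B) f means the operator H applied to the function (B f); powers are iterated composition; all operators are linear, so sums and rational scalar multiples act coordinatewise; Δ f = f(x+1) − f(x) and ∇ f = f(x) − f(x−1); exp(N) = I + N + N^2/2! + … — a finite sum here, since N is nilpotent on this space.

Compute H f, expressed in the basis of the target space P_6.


the image equals g(x) = (2/3)x^3 + 2x^2 + 3x + 7/3

order-1 term: 2x^2 + 2x - 1/3
order-2 term: 2x + 2
order-3 term: 2/3
the series for exp(Δ) f terminates at order 3
exp(Δ) f = (2/3)x^3 + 2x^2 + 3x + 7/3


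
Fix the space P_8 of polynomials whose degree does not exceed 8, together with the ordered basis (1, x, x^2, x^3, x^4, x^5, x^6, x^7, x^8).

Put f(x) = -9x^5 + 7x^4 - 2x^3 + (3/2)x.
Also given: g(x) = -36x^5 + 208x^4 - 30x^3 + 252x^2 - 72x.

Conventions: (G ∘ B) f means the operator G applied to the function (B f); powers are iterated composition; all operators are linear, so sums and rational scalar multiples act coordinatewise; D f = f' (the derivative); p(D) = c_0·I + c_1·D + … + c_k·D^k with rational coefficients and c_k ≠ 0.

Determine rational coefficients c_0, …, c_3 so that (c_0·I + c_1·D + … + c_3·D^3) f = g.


c_0 = 4, c_1 = -4, c_2 = -1/2, c_3 = -1/2

D^0 f = -9x^5 + 7x^4 - 2x^3 + (3/2)x
D^1 f = -45x^4 + 28x^3 - 6x^2 + 3/2
D^2 f = -180x^3 + 84x^2 - 12x
D^3 f = -540x^2 + 168x - 12
matching coefficients of g against c_0 f + c_1 Df + … from the top degree down determines the c_i
solution: c_0 = 4, c_1 = -4, c_2 = -1/2, c_3 = -1/2


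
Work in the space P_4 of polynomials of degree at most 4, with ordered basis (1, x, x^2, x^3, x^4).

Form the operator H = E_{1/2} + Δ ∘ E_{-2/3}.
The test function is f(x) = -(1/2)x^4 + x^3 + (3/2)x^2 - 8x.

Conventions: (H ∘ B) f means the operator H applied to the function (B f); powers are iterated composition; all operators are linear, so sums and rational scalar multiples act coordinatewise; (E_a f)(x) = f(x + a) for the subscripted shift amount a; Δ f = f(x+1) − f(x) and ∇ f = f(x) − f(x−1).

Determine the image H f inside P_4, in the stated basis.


E_{1/2} f = -(1/2)x^4 + (9/4)x^2 - 6x - 113/32
E_{-2/3} f = -(1/2)x^4 + (7/3)x^3 - (11/6)x^2 - (218/27)x + 454/81
Δ E_{-2/3} f = -2x^3 + 4x^2 + (4/3)x - 218/27
(E_{1/2} + Δ ∘ E_{-2/3}) f = -(1/2)x^4 - 2x^3 + (25/4)x^2 - (14/3)x - 10027/864

the result is g(x) = -(1/2)x^4 - 2x^3 + (25/4)x^2 - (14/3)x - 10027/864


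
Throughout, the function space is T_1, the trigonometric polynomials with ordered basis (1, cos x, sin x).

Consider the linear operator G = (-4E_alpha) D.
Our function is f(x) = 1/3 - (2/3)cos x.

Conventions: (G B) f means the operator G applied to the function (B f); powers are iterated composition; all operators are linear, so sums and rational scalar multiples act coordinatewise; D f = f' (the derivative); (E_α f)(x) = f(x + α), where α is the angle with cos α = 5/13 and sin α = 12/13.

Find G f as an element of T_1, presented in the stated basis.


the image equals g(x) = -(32/13)cos x - (40/39)sin x

D f = (2/3)sin x
E_alpha D f = (8/13)cos x + (10/39)sin x
(-4E_alpha) D f = -(32/13)cos x - (40/39)sin x


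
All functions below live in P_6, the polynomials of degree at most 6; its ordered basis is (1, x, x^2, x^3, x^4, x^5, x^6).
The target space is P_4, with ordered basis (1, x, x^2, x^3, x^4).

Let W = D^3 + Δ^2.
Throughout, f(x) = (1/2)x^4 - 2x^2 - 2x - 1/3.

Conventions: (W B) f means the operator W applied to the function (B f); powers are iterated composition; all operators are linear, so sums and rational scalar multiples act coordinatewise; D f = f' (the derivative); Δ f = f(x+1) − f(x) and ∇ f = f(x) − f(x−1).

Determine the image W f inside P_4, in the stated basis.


g(x) = 6x^2 + 24x + 3

D f = 2x^3 - 4x - 2
D D f = 6x^2 - 4
D D D f = 12x
Δ f = 2x^3 + 3x^2 - 2x - 7/2
Δ Δ f = 6x^2 + 12x + 3
(D^3 + Δ^2) f = 6x^2 + 24x + 3


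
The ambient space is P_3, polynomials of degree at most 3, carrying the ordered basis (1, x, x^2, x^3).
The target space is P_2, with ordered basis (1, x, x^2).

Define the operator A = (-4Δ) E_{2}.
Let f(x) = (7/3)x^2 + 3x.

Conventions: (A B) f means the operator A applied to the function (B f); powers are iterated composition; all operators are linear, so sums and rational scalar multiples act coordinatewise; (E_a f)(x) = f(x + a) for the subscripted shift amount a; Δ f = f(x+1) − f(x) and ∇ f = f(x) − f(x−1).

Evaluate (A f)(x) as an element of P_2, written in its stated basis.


the result is g(x) = -(56/3)x - 176/3

E_{2} f = (7/3)x^2 + (37/3)x + 46/3
Δ E_{2} f = (14/3)x + 44/3
(-4Δ) E_{2} f = -(56/3)x - 176/3


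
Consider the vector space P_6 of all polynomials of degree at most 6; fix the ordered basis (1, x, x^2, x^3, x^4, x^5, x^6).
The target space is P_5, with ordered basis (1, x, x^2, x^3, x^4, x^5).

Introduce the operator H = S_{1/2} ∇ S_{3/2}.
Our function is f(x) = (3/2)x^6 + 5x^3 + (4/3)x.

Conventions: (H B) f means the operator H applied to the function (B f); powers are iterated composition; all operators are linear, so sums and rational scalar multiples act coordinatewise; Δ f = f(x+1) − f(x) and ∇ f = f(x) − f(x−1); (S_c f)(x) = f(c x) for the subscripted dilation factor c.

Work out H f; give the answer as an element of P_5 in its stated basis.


the result is g(x) = (6561/2048)x^5 - (32805/2048)x^4 + (10935/256)x^3 - (26325/512)x^2 + (3321/128)x + 229/128

S_{3/2} f = (2187/128)x^6 + (135/8)x^3 + 2x
∇ S_{3/2} f = (6561/64)x^5 - (32805/128)x^4 + (10935/32)x^3 - (26325/128)x^2 + (3321/64)x + 229/128
S_{1/2} (∇ S_{3/2}) f = (6561/2048)x^5 - (32805/2048)x^4 + (10935/256)x^3 - (26325/512)x^2 + (3321/128)x + 229/128


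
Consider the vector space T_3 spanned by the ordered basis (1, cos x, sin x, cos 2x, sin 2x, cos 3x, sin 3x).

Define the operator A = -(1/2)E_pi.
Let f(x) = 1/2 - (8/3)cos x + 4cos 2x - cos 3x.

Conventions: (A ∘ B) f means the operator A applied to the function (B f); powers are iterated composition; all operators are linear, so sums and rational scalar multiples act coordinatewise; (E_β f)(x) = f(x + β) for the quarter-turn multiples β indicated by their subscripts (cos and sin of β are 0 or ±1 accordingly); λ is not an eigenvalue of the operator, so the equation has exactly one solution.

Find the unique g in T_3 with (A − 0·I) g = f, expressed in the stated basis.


write g with unknown coordinates in the stated basis and equate coefficients in (A − 0·I) g = f
solving from the highest basis element down gives g = -1 - (16/3)cos x - 8cos 2x - 2cos 3x
check: A g = 1/2 - (8/3)cos x + 4cos 2x - cos 3x
so A g − 0·g = 1/2 - (8/3)cos x + 4cos 2x - cos 3x = f ✓

g(x) = -1 - (16/3)cos x - 8cos 2x - 2cos 3x


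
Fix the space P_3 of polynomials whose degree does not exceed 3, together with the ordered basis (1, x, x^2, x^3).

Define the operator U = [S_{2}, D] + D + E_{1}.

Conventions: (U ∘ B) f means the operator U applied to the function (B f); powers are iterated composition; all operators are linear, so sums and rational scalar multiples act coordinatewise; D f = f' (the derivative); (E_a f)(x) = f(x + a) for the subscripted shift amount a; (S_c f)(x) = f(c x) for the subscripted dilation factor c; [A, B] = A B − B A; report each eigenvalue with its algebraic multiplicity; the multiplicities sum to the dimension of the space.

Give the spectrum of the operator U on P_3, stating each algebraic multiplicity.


λ = 1 (multiplicity 4)

image of 1: 1
image of x: x + 1
image of x^2: x^2 + 1
image of x^3: x^3 - 6x^2 + 3x + 1
the matrix is upper triangular; its diagonal is (1, 1, 1, 1)
for a triangular matrix the eigenvalues are the diagonal entries, with algebraic multiplicity their repetition count


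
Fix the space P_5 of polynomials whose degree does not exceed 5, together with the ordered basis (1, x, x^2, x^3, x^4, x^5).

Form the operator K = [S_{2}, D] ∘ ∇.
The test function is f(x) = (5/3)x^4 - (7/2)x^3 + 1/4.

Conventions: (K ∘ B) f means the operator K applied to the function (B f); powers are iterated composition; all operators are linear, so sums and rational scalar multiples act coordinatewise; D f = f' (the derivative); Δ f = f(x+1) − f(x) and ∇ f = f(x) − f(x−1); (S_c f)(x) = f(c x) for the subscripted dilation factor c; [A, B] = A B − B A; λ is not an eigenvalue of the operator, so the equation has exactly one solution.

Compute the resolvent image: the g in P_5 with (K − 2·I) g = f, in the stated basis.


write g with unknown coordinates in the stated basis and equate coefficients in (K − 2·I) g = f
solving from the highest basis element down gives g = -(5/6)x^4 + (7/4)x^3 + 20x^2 - (41/2)x - 95/6
check: K g = 40x^2 - 41x - 377/12
so K g − 2·g = (5/3)x^4 - (7/2)x^3 + 1/4 = f ✓

the result is g(x) = -(5/6)x^4 + (7/4)x^3 + 20x^2 - (41/2)x - 95/6


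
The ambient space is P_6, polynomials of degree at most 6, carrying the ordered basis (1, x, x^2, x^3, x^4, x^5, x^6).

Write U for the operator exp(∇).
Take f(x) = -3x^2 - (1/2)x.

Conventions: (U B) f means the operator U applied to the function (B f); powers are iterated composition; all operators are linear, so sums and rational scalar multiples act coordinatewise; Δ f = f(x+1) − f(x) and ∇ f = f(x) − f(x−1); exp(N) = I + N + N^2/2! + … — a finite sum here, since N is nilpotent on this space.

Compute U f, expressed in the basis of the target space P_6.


the image equals g(x) = -3x^2 - (13/2)x - 1/2

order-1 term: -6x + 5/2
order-2 term: -3
the series for exp(∇) f terminates at order 2
exp(∇) f = -3x^2 - (13/2)x - 1/2


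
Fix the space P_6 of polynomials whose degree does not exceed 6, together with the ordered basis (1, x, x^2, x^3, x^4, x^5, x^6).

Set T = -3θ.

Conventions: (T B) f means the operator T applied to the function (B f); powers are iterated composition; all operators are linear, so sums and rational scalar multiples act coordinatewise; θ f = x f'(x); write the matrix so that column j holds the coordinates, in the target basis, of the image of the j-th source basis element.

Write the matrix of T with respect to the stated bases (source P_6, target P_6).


image of 1: 0
image of x: -3x
image of x^2: -6x^2
image of x^3: -9x^3
image of x^4: -12x^4
image of x^5: -15x^5
image of x^6: -18x^6
each image's coordinates form column j of the matrix

the matrix is [[0, 0, 0, 0, 0, 0, 0]; [0, -3, 0, 0, 0, 0, 0]; [0, 0, -6, 0, 0, 0, 0]; [0, 0, 0, -9, 0, 0, 0]; [0, 0, 0, 0, -12, 0, 0]; [0, 0, 0, 0, 0, -15, 0]; [0, 0, 0, 0, 0, 0, -18]] (rows listed top to bottom)


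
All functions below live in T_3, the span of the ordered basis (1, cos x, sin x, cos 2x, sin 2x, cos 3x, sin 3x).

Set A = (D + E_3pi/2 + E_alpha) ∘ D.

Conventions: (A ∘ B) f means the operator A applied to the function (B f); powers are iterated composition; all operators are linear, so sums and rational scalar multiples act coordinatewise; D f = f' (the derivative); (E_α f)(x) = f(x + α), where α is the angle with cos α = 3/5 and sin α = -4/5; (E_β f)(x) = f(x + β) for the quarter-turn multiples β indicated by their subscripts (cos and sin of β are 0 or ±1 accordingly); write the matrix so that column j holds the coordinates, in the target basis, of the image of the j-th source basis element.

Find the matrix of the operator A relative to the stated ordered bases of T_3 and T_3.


image of 1: 0
image of cos x: (4/5)cos x - (3/5)sin x
image of sin x: (3/5)cos x + (4/5)sin x
image of cos 2x: -(52/25)cos 2x + (64/25)sin 2x
image of sin 2x: -(64/25)cos 2x - (52/25)sin 2x
image of cos 3x: -(1368/125)cos 3x + (351/125)sin 3x
image of sin 3x: -(351/125)cos 3x - (1368/125)sin 3x
each image's coordinates form column j of the matrix

the matrix is [[0, 0, 0, 0, 0, 0, 0]; [0, 4/5, 3/5, 0, 0, 0, 0]; [0, -3/5, 4/5, 0, 0, 0, 0]; [0, 0, 0, -52/25, -64/25, 0, 0]; [0, 0, 0, 64/25, -52/25, 0, 0]; [0, 0, 0, 0, 0, -1368/125, -351/125]; [0, 0, 0, 0, 0, 351/125, -1368/125]] (rows listed top to bottom)


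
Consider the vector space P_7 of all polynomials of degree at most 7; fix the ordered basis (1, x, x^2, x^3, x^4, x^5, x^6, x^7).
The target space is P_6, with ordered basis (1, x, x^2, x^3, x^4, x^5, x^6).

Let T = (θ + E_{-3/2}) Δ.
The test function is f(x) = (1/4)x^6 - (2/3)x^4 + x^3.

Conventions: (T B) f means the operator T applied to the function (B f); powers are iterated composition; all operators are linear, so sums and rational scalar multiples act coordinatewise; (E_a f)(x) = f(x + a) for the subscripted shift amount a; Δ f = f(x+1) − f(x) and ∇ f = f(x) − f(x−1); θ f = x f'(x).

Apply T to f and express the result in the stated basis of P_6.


Δ f = (3/2)x^5 + (15/4)x^4 + (7/3)x^3 + (11/4)x^2 + (11/6)x + 7/12
θ Δ f = (15/2)x^5 + 15x^4 + 7x^3 + (11/2)x^2 + (11/6)x
E_{-3/2} Δ f = (3/2)x^5 - (15/2)x^4 + (163/12)x^3 - (31/4)x^2 - (319/96)x + 359/96
(θ + E_{-3/2}) Δ f = 9x^5 + (15/2)x^4 + (247/12)x^3 - (9/4)x^2 - (143/96)x + 359/96

g(x) = 9x^5 + (15/2)x^4 + (247/12)x^3 - (9/4)x^2 - (143/96)x + 359/96


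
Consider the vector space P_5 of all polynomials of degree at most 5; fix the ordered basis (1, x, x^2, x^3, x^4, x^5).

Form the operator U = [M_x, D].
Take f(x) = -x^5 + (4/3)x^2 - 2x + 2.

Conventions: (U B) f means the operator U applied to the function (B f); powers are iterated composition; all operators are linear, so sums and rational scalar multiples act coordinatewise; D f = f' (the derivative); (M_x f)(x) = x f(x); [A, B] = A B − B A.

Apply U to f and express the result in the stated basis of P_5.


D f = -5x^4 + (8/3)x - 2
M_x D f = -5x^5 + (8/3)x^2 - 2x
M_x f = -x^6 + (4/3)x^3 - 2x^2 + 2x
D M_x f = -6x^5 + 4x^2 - 4x + 2
[M_x, D] f = x^5 - (4/3)x^2 + 2x - 2

the image equals g(x) = x^5 - (4/3)x^2 + 2x - 2


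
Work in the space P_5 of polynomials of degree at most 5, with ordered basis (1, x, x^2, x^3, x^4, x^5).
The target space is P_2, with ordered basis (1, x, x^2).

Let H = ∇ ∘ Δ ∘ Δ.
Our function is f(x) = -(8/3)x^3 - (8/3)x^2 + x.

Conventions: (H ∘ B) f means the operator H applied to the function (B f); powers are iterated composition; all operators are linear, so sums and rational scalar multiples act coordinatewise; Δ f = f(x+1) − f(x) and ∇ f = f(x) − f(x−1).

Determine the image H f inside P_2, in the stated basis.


the image equals g(x) = -16

Δ f = -8x^2 - (40/3)x - 13/3
Δ Δ f = -16x - 64/3
∇ Δ Δ f = -16


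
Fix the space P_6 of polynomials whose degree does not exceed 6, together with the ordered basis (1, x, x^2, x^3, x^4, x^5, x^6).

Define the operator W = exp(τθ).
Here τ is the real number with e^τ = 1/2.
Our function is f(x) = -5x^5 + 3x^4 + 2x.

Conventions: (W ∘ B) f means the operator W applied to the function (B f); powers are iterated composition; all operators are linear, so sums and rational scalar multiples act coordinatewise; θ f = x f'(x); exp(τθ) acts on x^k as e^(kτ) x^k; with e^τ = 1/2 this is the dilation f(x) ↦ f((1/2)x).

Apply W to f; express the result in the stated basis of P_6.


the image equals g(x) = -(5/32)x^5 + (3/16)x^4 + x

exp(τθ) x^k = e^(kτ) x^k; with e^τ = 1/2 this sends x^k to (1/2)^k x^k
x ↦ 1/2 x
x^4 ↦ 1/16 x^4
x^5 ↦ 1/32 x^5
applying this coordinatewise to f: exp(τθ) f = -(5/32)x^5 + (3/16)x^4 + x


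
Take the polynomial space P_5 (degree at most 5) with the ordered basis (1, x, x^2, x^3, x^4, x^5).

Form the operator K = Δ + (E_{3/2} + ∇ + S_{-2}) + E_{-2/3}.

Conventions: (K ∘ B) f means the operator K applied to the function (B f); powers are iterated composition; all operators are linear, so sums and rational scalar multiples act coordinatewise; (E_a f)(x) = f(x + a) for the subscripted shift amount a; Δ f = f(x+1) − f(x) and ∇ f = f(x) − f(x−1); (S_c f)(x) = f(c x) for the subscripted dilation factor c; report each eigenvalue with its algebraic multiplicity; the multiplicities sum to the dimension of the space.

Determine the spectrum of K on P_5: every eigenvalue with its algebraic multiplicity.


λ = -30 (multiplicity 1), λ = -6 (multiplicity 1), λ = 0 (multiplicity 1), λ = 3 (multiplicity 1), λ = 6 (multiplicity 1), λ = 18 (multiplicity 1)

image of 1: 3
image of x: 17/6
image of x^2: 6x^2 + (17/3)x + 97/36
image of x^3: -6x^3 + (17/2)x^2 + (97/12)x + 1097/216
image of x^4: 18x^4 + (34/3)x^3 + (97/6)x^2 + (1097/54)x + 6817/1296
image of x^5: -30x^5 + (85/6)x^4 + (485/18)x^3 + (5485/108)x^2 + (34085/1296)x + 73577/7776
the matrix is upper triangular; its diagonal is (3, 0, 6, -6, 18, -30)
for a triangular matrix the eigenvalues are the diagonal entries, with algebraic multiplicity their repetition count


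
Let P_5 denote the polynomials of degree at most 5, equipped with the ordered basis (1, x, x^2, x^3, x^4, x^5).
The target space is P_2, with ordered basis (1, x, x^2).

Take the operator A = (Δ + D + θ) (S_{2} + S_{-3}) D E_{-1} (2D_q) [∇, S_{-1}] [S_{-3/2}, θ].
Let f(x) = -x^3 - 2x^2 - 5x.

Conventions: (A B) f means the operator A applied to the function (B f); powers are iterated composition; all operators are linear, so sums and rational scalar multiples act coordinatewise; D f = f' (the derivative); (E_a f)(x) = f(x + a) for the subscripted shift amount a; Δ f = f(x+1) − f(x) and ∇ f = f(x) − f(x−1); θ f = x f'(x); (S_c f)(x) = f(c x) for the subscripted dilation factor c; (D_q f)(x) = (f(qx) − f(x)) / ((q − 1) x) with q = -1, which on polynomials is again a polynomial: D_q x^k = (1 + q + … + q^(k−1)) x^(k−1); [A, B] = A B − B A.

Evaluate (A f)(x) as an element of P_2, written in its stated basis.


g(x) = 0

θ f = -3x^3 - 4x^2 - 5x
S_{-3/2} θ f = (81/8)x^3 - 9x^2 + (15/2)x
S_{-3/2} f = (27/8)x^3 - (9/2)x^2 + (15/2)x
θ S_{-3/2} f = (81/8)x^3 - 9x^2 + (15/2)x
[S_{-3/2}, θ] f = 0
S_{-1} [S_{-3/2}, θ] f = 0
∇ S_{-1} [S_{-3/2}, θ] f = 0
∇ [S_{-3/2}, θ] f = 0
S_{-1} ∇ [S_{-3/2}, θ] f = 0
[∇, S_{-1}] [S_{-3/2}, θ] f = 0
D_q [∇, S_{-1}] [S_{-3/2}, θ] f = 0
(2D_q) [∇, S_{-1}] [S_{-3/2}, θ] f = 0
E_{-1} (2D_q) [∇, S_{-1}] [S_{-3/2}, θ] f = 0
D E_{-1} (2D_q) [∇, S_{-1}] [S_{-3/2}, θ] f = 0
S_{2} (D E_{-1} (2D_q) [∇, S_{-1}]) [S_{-3/2}, θ] f = 0
S_{-3} (D E_{-1} (2D_q) [∇, S_{-1}]) [S_{-3/2}, θ] f = 0
(S_{2} + S_{-3}) (D E_{-1} (2D_q) [∇, S_{-1}]) [S_{-3/2}, θ] f = 0
Δ (S_{2} + S_{-3}) (D E_{-1} (2D_q) [∇, S_{-1}]) [S_{-3/2}, θ] f = 0
D (S_{2} + S_{-3}) (D E_{-1} (2D_q) [∇, S_{-1}]) [S_{-3/2}, θ] f = 0
θ (S_{2} + S_{-3}) (D E_{-1} (2D_q) [∇, S_{-1}]) [S_{-3/2}, θ] f = 0
(Δ + D + θ) (S_{2} + S_{-3}) (D E_{-1} (2D_q) [∇, S_{-1}]) [S_{-3/2}, θ] f = 0
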